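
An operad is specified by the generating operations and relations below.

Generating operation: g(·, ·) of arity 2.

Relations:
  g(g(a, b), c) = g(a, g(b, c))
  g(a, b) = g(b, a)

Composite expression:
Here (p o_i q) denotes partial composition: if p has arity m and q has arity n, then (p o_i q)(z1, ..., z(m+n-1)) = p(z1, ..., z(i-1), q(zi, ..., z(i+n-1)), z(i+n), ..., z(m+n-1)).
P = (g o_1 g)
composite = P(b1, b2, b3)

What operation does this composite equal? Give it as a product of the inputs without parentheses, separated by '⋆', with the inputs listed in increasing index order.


Both nesting and order wash out for g; what remains is which b's occur.
g(b1, b2) collapses to b1 ⋆ b2
g(g(b1, b2), b3) collapses to b1 ⋆ b2 ⋆ b3
the factors in increasing index order: b1 ⋆ b2 ⋆ b3

b1 ⋆ b2 ⋆ b3


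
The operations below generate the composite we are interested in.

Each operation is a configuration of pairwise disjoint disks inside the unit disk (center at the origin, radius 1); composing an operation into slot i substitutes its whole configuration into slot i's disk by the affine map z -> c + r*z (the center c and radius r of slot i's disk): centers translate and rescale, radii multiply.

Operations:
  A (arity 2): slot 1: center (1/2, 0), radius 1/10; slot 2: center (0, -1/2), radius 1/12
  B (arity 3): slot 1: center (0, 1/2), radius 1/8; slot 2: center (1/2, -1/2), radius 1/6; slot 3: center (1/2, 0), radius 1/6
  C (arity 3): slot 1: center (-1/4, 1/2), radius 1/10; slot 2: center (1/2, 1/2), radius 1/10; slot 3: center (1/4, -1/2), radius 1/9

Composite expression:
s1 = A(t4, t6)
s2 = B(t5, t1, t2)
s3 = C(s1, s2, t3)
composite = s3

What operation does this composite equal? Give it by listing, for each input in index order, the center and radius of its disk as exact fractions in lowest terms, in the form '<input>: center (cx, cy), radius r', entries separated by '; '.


t1: center (11/20, 9/20), radius 1/60; t2: center (11/20, 1/2), radius 1/60; t3: center (1/4, -1/2), radius 1/9; t4: center (-1/5, 1/2), radius 1/100; t5: center (1/2, 11/20), radius 1/80; t6: center (-1/4, 9/20), radius 1/120

Each t-disk chains the slot maps above it in C; radii multiply.
input t4: composing its 2 substitution steps yields center (-1/5, 1/2), radius 1/100
input t6: composing its 2 substitution steps yields center (-1/4, 9/20), radius 1/120
input t5: composing its 2 substitution steps yields center (1/2, 11/20), radius 1/80
input t1: composing its 2 substitution steps yields center (11/20, 9/20), radius 1/60
input t2: composing its 2 substitution steps yields center (11/20, 1/2), radius 1/60
input t3: composing its 1 substitution step yields center (1/4, -1/2), radius 1/9


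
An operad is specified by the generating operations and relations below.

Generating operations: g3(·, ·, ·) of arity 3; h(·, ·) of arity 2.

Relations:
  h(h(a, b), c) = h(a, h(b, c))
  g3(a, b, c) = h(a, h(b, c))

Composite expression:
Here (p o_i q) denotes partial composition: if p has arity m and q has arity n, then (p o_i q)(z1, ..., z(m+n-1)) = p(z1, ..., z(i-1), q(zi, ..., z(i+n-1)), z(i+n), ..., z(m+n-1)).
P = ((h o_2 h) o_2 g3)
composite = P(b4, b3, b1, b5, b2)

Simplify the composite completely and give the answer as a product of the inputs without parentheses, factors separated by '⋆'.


b4 ⋆ b3 ⋆ b1 ⋆ b5 ⋆ b2

Associativity of h dissolves the nesting; only the b-input order survives.
g3(b3, b1, b5) unparenthesizes to b3 ⋆ b1 ⋆ b5
h(g3(b3, b1, b5), b2) unparenthesizes to b3 ⋆ b1 ⋆ b5 ⋆ b2
h(b4, h(g3(b3, b1, b5), b2)) unparenthesizes to b4 ⋆ b3 ⋆ b1 ⋆ b5 ⋆ b2


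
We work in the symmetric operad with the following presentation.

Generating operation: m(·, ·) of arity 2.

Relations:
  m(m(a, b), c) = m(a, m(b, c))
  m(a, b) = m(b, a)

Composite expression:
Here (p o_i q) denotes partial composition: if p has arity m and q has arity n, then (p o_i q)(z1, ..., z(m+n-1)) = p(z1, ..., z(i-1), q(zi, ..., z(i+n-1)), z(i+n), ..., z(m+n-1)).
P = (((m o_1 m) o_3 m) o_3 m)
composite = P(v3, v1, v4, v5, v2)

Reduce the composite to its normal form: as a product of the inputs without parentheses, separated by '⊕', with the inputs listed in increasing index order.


v1 ⊕ v2 ⊕ v3 ⊕ v4 ⊕ v5

Reordering under m is free, so list the v-inputs canonically.
m(v3, v1) linearizes to v3 ⊕ v1
m(v4, v5) linearizes to v4 ⊕ v5
m(m(v4, v5), v2) linearizes to v4 ⊕ v5 ⊕ v2
m(m(v3, v1), m(m(v4, v5), v2)) linearizes to v3 ⊕ v1 ⊕ v4 ⊕ v5 ⊕ v2
commutativity sorts the factors: v1 ⊕ v2 ⊕ v3 ⊕ v4 ⊕ v5


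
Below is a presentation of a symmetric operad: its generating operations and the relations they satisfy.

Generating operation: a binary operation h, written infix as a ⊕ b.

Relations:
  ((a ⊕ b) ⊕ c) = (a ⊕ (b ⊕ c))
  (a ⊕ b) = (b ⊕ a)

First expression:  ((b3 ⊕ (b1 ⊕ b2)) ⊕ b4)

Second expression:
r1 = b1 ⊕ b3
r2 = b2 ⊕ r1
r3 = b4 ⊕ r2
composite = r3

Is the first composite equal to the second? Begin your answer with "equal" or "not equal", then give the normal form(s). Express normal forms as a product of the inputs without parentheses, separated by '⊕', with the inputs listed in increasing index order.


equal — both sides give b1 ⊕ b2 ⊕ b3 ⊕ b4

Reducing the first expression gives b1 ⊕ b2 ⊕ b3 ⊕ b4
Reducing the second expression gives b1 ⊕ b2 ⊕ b3 ⊕ b4
Same normal form: equal.


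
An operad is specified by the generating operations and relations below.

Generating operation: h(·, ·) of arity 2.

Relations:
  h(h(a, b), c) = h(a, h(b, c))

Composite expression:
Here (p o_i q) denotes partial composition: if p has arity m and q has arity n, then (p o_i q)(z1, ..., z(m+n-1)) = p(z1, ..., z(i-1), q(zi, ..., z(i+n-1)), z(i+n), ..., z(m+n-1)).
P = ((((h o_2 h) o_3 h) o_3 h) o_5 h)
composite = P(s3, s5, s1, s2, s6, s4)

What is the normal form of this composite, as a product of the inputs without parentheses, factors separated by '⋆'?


s3 ⋆ s5 ⋆ s1 ⋆ s2 ⋆ s6 ⋆ s4

Associativity of h dissolves the nesting; only the s-input order survives.
h(s1, s2) linearizes to s1 ⋆ s2
h(s6, s4) linearizes to s6 ⋆ s4
h(h(s1, s2), h(s6, s4)) linearizes to s1 ⋆ s2 ⋆ s6 ⋆ s4
h(s5, h(h(s1, s2), h(s6, s4))) linearizes to s5 ⋆ s1 ⋆ s2 ⋆ s6 ⋆ s4
h(s3, h(s5, h(h(s1, s2), h(s6, s4)))) linearizes to s3 ⋆ s5 ⋆ s1 ⋆ s2 ⋆ s6 ⋆ s4


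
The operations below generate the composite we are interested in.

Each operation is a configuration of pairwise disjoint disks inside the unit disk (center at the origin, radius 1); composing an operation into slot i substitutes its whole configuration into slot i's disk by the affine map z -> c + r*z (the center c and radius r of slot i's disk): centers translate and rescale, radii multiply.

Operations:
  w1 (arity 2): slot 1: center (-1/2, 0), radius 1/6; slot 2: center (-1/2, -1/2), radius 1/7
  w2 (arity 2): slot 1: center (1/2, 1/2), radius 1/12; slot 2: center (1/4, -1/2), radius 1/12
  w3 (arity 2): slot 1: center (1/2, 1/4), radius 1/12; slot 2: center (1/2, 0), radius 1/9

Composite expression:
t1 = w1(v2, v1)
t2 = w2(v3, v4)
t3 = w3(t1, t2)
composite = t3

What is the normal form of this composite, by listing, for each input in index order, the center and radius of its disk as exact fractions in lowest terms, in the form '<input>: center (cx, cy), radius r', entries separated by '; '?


v1: center (11/24, 5/24), radius 1/84; v2: center (11/24, 1/4), radius 1/72; v3: center (5/9, 1/18), radius 1/108; v4: center (19/36, -1/18), radius 1/108

Each v-disk chains the slot maps above it in w3; radii multiply.
tracing v2 down its 2-map path: center (11/24, 1/4), radius 1/72
tracing v1 down its 2-map path: center (11/24, 5/24), radius 1/84
tracing v3 down its 2-map path: center (5/9, 1/18), radius 1/108
tracing v4 down its 2-map path: center (19/36, -1/18), radius 1/108


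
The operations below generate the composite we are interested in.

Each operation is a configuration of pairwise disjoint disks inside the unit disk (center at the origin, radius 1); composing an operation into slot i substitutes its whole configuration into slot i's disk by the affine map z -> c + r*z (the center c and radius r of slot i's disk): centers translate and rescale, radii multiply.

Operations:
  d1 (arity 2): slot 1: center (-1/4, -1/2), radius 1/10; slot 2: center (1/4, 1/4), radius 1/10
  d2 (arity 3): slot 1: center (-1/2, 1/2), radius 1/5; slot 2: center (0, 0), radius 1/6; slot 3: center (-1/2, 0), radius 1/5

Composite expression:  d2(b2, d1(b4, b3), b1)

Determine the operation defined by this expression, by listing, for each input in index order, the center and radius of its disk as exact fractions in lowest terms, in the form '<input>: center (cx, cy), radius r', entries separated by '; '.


b1: center (-1/2, 0), radius 1/5; b2: center (-1/2, 1/2), radius 1/5; b3: center (1/24, 1/24), radius 1/60; b4: center (-1/24, -1/12), radius 1/60

Only the slot chain above each b matters under d2; compose those maps.
input b2: applying the 1 nested substitution gives center (-1/2, 1/2), radius 1/5
input b4: applying the 2 nested substitutions gives center (-1/24, -1/12), radius 1/60
input b3: applying the 2 nested substitutions gives center (1/24, 1/24), radius 1/60
input b1: applying the 1 nested substitution gives center (-1/2, 0), radius 1/5


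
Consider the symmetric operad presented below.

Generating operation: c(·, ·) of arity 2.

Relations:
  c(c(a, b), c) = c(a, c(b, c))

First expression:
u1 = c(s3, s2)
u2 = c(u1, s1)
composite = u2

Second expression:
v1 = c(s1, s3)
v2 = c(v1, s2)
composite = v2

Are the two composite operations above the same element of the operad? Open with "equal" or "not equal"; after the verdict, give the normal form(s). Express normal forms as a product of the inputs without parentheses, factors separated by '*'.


not equal; first: s3 * s2 * s1; second: s1 * s3 * s2

The first expression reduces to s3 * s2 * s1
The second expression reduces to s1 * s3 * s2
They disagree, so not equal.


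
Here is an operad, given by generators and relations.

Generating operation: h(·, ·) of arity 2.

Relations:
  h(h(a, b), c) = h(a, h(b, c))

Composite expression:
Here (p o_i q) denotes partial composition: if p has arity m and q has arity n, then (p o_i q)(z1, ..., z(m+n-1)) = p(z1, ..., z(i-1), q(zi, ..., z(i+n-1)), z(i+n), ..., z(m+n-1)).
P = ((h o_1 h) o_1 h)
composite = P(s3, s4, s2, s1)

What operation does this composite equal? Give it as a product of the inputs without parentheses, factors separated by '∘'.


s3 ∘ s4 ∘ s2 ∘ s1

Under associativity of h, the answer is the s's in reading order.
h(s3, s4) collapses to s3 ∘ s4
h(h(s3, s4), s2) collapses to s3 ∘ s4 ∘ s2
h(h(h(s3, s4), s2), s1) collapses to s3 ∘ s4 ∘ s2 ∘ s1


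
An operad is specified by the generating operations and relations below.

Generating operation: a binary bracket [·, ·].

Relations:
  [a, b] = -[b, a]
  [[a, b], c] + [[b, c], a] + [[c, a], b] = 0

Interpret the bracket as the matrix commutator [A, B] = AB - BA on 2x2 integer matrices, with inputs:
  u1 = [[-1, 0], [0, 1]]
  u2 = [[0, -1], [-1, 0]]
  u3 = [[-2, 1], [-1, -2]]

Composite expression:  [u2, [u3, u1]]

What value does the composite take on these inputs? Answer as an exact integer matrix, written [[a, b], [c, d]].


[u3, u1] = [[0, 2], [2, 0]]
[u2, [u3, u1]] = [[0, 0], [0, 0]]

[[0, 0], [0, 0]]


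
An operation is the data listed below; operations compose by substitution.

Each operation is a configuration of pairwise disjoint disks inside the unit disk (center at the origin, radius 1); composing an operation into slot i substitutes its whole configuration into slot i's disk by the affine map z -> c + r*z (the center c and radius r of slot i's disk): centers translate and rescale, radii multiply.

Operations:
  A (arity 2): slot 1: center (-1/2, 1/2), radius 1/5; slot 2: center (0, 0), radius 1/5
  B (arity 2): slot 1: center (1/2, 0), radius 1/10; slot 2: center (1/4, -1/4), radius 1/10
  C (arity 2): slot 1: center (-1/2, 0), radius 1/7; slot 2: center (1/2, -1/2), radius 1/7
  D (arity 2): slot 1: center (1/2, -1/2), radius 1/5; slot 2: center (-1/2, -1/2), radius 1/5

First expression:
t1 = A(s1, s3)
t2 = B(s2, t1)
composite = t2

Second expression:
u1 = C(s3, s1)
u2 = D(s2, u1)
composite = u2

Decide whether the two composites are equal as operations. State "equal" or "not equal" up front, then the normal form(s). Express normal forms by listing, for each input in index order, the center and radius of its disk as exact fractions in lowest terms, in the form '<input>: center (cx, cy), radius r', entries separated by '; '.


not equal; first: s1: center (1/5, -1/5), radius 1/50; s2: center (1/2, 0), radius 1/10; s3: center (1/4, -1/4), radius 1/50; second: s1: center (-2/5, -3/5), radius 1/35; s2: center (1/2, -1/2), radius 1/5; s3: center (-3/5, -1/2), radius 1/35

The first composite normalizes to s1: center (1/5, -1/5), radius 1/50; s2: center (1/2, 0), radius 1/10; s3: center (1/4, -1/4), radius 1/50
The second composite normalizes to s1: center (-2/5, -3/5), radius 1/35; s2: center (1/2, -1/2), radius 1/5; s3: center (-3/5, -1/2), radius 1/35
Different reductions; not equal.


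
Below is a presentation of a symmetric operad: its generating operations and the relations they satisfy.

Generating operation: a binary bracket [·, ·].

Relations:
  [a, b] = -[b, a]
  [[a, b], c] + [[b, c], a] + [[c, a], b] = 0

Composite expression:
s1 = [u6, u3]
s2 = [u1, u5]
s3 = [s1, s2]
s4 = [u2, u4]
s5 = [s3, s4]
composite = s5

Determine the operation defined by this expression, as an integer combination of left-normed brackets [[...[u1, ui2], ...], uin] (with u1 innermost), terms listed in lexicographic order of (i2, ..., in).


In the tensor algebra, words opening u1 carry the u1-anchored form.
Composite bracket: [[[u6, u3], [u1, u5]], [u2, u4]]
Full expansion: 32 signed words from ab - ba (2^5 = 32).
Collect the words opening with u1:
  from u1u5u3u6u2u4, sign +1: term +[[[[[u1, u5], u3], u6], u2], u4]
  from u1u5u3u6u4u2, sign -1: term -[[[[[u1, u5], u3], u6], u4], u2]
  from u1u5u6u3u2u4, sign -1: term -[[[[[u1, u5], u6], u3], u2], u4]
  from u1u5u6u3u4u2, sign +1: term +[[[[[u1, u5], u6], u3], u4], u2]

[[[[[u1, u5], u3], u6], u2], u4] - [[[[[u1, u5], u3], u6], u4], u2] - [[[[[u1, u5], u6], u3], u2], u4] + [[[[[u1, u5], u6], u3], u4], u2]


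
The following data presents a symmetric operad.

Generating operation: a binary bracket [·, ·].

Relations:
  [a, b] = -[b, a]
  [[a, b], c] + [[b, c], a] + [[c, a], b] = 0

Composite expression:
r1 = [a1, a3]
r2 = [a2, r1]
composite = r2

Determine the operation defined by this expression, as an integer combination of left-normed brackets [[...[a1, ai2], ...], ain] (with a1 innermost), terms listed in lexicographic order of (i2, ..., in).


Antisymmetry and Jacobi reduce to a1-anchored left-normed brackets.
Composite bracket: [a2, [a1, a3]]
Expanding via [a, b] = ab - ba: 4 signed words (2^2 = 4).
The a1-initial words carry the normal form:
  a1a3a2 (sign -1) contributes -[[a1, a3], a2]

-[[a1, a3], a2]


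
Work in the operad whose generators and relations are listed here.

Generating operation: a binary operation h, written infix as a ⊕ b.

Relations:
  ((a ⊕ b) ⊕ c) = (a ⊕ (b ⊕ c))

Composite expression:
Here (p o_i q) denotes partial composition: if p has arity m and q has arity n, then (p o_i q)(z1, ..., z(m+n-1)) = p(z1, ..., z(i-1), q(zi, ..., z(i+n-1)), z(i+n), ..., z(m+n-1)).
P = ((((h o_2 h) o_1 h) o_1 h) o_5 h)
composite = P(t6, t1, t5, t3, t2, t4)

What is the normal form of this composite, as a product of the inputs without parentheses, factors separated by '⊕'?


Every regrouping of h is equal, so read the t-inputs in written order.
(t6 ⊕ t1) unparenthesizes to t6 ⊕ t1
((t6 ⊕ t1) ⊕ t5) unparenthesizes to t6 ⊕ t1 ⊕ t5
(t2 ⊕ t4) unparenthesizes to t2 ⊕ t4
(t3 ⊕ (t2 ⊕ t4)) unparenthesizes to t3 ⊕ t2 ⊕ t4
(((t6 ⊕ t1) ⊕ t5) ⊕ (t3 ⊕ (t2 ⊕ t4))) unparenthesizes to t6 ⊕ t1 ⊕ t5 ⊕ t3 ⊕ t2 ⊕ t4

t6 ⊕ t1 ⊕ t5 ⊕ t3 ⊕ t2 ⊕ t4


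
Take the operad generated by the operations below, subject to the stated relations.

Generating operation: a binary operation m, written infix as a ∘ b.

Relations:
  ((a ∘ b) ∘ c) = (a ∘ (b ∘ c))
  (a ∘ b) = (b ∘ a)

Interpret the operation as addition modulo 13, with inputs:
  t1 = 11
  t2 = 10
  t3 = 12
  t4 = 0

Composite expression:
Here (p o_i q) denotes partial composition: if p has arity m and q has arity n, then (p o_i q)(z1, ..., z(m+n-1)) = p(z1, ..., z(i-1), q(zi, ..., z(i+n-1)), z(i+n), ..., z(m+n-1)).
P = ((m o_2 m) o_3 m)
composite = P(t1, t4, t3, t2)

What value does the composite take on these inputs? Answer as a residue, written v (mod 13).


(t3 ∘ t2) = 9
(t4 ∘ (t3 ∘ t2)) = 9
(t1 ∘ (t4 ∘ (t3 ∘ t2))) = 7

7 (mod 13)


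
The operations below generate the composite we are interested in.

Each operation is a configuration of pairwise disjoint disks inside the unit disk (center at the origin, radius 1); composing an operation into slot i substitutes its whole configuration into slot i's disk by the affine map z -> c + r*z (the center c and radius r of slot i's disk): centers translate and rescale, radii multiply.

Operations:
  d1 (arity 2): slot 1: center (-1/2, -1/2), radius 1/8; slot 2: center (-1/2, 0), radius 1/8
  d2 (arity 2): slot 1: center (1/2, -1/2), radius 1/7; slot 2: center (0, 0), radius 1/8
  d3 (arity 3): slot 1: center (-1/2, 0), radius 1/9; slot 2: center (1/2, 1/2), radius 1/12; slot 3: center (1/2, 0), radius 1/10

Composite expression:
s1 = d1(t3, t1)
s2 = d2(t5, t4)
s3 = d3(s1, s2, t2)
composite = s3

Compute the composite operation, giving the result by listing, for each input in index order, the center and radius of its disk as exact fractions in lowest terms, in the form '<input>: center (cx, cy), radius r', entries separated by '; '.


t1: center (-5/9, 0), radius 1/72; t2: center (1/2, 0), radius 1/10; t3: center (-5/9, -1/18), radius 1/72; t4: center (1/2, 1/2), radius 1/96; t5: center (13/24, 11/24), radius 1/84

Follow each t-input down from d3: c' goes to c + r*c', radius to r*r'.
input t3: applying the 2 nested substitutions gives center (-5/9, -1/18), radius 1/72
input t1: applying the 2 nested substitutions gives center (-5/9, 0), radius 1/72
input t5: applying the 2 nested substitutions gives center (13/24, 11/24), radius 1/84
input t4: applying the 2 nested substitutions gives center (1/2, 1/2), radius 1/96
input t2: applying the 1 nested substitution gives center (1/2, 0), radius 1/10


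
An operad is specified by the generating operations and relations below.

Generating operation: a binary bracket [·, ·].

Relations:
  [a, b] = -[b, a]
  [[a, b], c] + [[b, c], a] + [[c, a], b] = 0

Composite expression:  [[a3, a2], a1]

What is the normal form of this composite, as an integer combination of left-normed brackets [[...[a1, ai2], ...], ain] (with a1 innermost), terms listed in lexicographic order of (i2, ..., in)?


Skip Jacobi rewriting: expand, keep a1-initial words, read off terms.
Composite bracket: [[a3, a2], a1]
Under [a, b] = ab - ba we get 4 signed associative words (2^2 = 4).
Coefficients come from the a1-initial words:
  sign of a1a2a3 is +1, so it contributes +[[a1, a2], a3]
  sign of a1a3a2 is -1, so it contributes -[[a1, a3], a2]

[[a1, a2], a3] - [[a1, a3], a2]


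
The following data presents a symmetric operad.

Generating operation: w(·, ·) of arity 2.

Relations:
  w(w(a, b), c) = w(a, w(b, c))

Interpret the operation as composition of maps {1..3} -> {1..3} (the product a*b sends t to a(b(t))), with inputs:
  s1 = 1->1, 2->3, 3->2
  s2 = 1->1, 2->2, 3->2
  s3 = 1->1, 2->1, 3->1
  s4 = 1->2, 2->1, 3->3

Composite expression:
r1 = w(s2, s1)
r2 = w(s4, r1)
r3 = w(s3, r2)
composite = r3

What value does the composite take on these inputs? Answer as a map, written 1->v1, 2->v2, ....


1->1, 2->1, 3->1

w(s2, s1) = 1->1, 2->2, 3->2
w(s4, w(s2, s1)) = 1->2, 2->1, 3->1
w(s3, w(s4, w(s2, s1))) = 1->1, 2->1, 3->1


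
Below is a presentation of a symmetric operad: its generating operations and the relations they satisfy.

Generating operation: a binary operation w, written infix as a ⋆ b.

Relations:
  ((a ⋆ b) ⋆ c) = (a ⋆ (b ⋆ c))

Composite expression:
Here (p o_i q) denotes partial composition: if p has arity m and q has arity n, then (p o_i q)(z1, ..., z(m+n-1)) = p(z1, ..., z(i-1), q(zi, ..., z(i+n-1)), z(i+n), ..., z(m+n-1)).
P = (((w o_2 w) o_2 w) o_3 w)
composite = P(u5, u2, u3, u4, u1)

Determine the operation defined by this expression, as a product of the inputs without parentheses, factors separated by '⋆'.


Key point: w is associative — brackets drop, the u-order remains.
(u3 ⋆ u4) linearizes to u3 ⋆ u4
(u2 ⋆ (u3 ⋆ u4)) linearizes to u2 ⋆ u3 ⋆ u4
((u2 ⋆ (u3 ⋆ u4)) ⋆ u1) linearizes to u2 ⋆ u3 ⋆ u4 ⋆ u1
(u5 ⋆ ((u2 ⋆ (u3 ⋆ u4)) ⋆ u1)) linearizes to u5 ⋆ u2 ⋆ u3 ⋆ u4 ⋆ u1

u5 ⋆ u2 ⋆ u3 ⋆ u4 ⋆ u1


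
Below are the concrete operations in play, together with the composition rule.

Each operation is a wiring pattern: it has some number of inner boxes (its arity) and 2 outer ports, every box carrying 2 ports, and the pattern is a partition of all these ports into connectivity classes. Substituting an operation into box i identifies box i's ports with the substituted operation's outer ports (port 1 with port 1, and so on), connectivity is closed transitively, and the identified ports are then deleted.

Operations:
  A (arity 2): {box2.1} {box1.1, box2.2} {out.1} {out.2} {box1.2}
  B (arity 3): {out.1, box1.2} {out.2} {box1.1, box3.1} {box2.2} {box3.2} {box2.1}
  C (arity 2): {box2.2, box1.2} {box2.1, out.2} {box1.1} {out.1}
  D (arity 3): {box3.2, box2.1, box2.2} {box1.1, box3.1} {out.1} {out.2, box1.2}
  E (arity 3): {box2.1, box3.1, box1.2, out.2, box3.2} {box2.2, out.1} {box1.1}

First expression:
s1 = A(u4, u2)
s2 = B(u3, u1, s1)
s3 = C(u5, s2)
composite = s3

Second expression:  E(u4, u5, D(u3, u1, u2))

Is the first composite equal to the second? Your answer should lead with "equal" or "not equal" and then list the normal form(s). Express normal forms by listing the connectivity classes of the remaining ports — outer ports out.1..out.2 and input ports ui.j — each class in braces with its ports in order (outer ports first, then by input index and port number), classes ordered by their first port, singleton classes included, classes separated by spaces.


not equal; first: {out.1} {out.2, u3.2} {u1.1} {u1.2} {u2.1} {u2.2, u4.1} {u3.1} {u4.2} {u5.1} {u5.2}; second: {out.1, u5.2} {out.2, u3.2, u4.2, u5.1} {u1.1, u1.2, u2.2} {u2.1, u3.1} {u4.1}

Normal form of the first expression: {out.1} {out.2, u3.2} {u1.1} {u1.2} {u2.1} {u2.2, u4.1} {u3.1} {u4.2} {u5.1} {u5.2}
Normal form of the second expression: {out.1, u5.2} {out.2, u3.2, u4.2, u5.1} {u1.1, u1.2, u2.2} {u2.1, u3.1} {u4.1}
Different reductions; not equal.


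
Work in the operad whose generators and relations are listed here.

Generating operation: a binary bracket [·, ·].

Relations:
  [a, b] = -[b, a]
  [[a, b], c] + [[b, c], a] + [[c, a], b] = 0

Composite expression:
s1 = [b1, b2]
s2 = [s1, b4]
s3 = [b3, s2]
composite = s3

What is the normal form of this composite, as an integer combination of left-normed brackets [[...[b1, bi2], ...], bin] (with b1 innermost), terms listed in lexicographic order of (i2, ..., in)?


Skip Jacobi rewriting: expand, keep b1-initial words, read off terms.
Composite bracket: [b3, [[b1, b2], b4]]
The bracket unfolds into 8 signed words via [a, b] = ab - ba (2^3 = 8).
Words beginning with b1 determine it all:
  word b1b2b4b3 has sign -1, contributing -[[[b1, b2], b4], b3]

-[[[b1, b2], b4], b3]


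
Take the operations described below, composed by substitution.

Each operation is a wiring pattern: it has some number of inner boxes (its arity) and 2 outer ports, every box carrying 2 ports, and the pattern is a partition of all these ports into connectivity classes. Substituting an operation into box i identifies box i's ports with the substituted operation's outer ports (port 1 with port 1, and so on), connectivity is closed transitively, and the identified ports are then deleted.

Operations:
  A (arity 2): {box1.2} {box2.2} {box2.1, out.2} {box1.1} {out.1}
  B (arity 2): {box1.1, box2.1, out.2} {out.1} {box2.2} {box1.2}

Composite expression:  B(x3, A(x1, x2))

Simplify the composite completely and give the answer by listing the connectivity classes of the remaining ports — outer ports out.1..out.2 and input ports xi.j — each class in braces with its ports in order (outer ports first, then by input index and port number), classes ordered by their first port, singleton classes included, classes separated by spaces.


{out.1} {out.2, x3.1} {x1.1} {x1.2} {x2.1} {x2.2} {x3.2}

Treat the ports identified at B as solder joints: merge, then drop.
stage A: inputs (x1, x2), connectivity {out.1} {out.2, x2.1} {x1.1} {x1.2} {x2.2}, out.j its boundary
stage B: inputs (x3, x1, x2), connectivity {out.1} {out.2, x3.1} {x1.1} {x1.2} {x2.1} {x2.2} {x3.2}, out.j its boundary


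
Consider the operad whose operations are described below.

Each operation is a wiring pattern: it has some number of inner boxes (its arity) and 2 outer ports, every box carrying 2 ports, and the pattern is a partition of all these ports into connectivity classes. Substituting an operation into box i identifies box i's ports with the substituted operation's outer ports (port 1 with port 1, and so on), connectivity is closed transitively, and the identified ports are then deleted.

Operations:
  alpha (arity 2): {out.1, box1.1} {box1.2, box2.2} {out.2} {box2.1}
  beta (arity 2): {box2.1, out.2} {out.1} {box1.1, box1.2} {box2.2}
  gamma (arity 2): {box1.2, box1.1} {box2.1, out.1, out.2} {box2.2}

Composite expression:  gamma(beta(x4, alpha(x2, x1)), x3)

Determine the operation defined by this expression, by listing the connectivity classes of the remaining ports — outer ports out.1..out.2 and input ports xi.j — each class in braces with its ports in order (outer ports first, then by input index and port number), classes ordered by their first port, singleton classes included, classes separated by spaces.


{out.1, out.2, x3.1} {x1.1} {x1.2, x2.2} {x2.1} {x3.2} {x4.1, x4.2}

Connectivity passes through glued gamma-boundaries; trace each wire chain.
composing alpha on (x2, x1), with out.j its own outer ports: {out.1, x2.1} {out.2} {x1.1} {x1.2, x2.2}
composing beta on (x4, x2, x1), with out.j its own outer ports: {out.1} {out.2, x2.1} {x1.1} {x1.2, x2.2} {x4.1, x4.2}
composing gamma on (x4, x2, x1, x3), with out.j its own outer ports: {out.1, out.2, x3.1} {x1.1} {x1.2, x2.2} {x2.1} {x3.2} {x4.1, x4.2}


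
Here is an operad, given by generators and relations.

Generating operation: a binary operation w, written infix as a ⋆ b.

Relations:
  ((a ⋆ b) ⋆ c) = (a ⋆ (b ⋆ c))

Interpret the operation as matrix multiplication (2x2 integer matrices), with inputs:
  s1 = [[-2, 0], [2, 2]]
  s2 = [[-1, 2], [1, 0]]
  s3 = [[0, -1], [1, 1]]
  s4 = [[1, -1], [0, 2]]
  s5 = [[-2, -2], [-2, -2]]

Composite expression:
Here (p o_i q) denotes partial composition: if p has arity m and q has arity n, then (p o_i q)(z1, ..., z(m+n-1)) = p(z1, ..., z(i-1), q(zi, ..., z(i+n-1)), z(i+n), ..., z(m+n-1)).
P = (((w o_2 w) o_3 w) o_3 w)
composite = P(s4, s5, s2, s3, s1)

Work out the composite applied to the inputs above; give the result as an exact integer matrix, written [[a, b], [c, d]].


(s2 ⋆ s3) = [[2, 3], [0, -1]]
((s2 ⋆ s3) ⋆ s1) = [[2, 6], [-2, -2]]
(s5 ⋆ ((s2 ⋆ s3) ⋆ s1)) = [[0, -8], [0, -8]]
(s4 ⋆ (s5 ⋆ ((s2 ⋆ s3) ⋆ s1))) = [[0, 0], [0, -16]]

[[0, 0], [0, -16]]


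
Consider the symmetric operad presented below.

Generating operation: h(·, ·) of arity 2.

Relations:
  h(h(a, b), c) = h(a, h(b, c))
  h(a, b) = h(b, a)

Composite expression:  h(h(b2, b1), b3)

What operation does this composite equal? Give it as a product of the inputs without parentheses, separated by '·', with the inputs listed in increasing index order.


b1 · b2 · b3


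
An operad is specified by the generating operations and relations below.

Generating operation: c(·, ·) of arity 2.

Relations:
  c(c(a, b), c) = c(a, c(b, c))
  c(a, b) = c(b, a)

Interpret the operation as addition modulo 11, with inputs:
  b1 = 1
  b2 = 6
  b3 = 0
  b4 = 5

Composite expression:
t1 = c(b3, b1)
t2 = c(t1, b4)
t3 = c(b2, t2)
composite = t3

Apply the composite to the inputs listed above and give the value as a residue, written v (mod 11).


1 (mod 11)

c(b3, b1) = 1
c(c(b3, b1), b4) = 6
c(b2, c(c(b3, b1), b4)) = 1


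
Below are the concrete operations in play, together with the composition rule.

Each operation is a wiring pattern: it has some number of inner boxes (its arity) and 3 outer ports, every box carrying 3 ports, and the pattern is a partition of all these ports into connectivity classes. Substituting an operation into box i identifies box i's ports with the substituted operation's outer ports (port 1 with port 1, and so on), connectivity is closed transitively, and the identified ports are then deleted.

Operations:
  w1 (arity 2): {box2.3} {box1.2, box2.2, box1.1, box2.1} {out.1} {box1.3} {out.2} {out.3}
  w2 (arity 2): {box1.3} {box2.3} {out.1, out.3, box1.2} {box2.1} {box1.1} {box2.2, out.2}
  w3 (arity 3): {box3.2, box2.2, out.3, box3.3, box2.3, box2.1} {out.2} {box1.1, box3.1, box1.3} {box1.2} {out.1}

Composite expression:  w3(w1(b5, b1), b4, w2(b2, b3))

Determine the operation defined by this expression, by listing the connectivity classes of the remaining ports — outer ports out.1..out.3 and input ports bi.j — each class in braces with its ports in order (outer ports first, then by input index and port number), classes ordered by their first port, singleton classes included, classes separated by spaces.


{out.1} {out.2} {out.3, b2.2, b3.2, b4.1, b4.2, b4.3} {b1.1, b1.2, b5.1, b5.2} {b1.3} {b2.1} {b2.3} {b3.1} {b3.3} {b5.3}

Treat the ports identified at w3 as solder joints: merge, then drop.
composing w1 on (b5, b1), with out.j its own outer ports: {out.1} {out.2} {out.3} {b1.1, b1.2, b5.1, b5.2} {b1.3} {b5.3}
composing w2 on (b2, b3), with out.j its own outer ports: {out.1, out.3, b2.2} {out.2, b3.2} {b2.1} {b2.3} {b3.1} {b3.3}
composing w3 on (b5, b1, b4, b2, b3), with out.j its own outer ports: {out.1} {out.2} {out.3, b2.2, b3.2, b4.1, b4.2, b4.3} {b1.1, b1.2, b5.1, b5.2} {b1.3} {b2.1} {b2.3} {b3.1} {b3.3} {b5.3}


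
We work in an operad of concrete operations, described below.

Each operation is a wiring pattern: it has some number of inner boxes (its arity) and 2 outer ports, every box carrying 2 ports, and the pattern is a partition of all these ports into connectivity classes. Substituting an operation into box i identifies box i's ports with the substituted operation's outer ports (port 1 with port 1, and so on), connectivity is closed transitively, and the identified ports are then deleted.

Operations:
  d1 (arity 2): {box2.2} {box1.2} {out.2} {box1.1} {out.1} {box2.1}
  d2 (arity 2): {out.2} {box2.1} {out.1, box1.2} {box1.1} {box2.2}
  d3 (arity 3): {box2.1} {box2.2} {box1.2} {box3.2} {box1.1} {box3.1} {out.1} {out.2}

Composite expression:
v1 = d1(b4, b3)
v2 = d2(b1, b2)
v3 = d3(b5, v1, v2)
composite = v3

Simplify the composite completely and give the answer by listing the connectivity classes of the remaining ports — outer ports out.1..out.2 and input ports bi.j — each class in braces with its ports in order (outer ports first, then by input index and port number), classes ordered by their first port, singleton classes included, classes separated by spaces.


{out.1} {out.2} {b1.1} {b1.2} {b2.1} {b2.2} {b3.1} {b3.2} {b4.1} {b4.2} {b5.1} {b5.2}

After gluing at d3, chains via deleted ports link the b-ports.
stage d1: inputs (b4, b3), connectivity {out.1} {out.2} {b3.1} {b3.2} {b4.1} {b4.2}, out.j its boundary
stage d2: inputs (b1, b2), connectivity {out.1, b1.2} {out.2} {b1.1} {b2.1} {b2.2}, out.j its boundary
stage d3: inputs (b5, b4, b3, b1, b2), connectivity {out.1} {out.2} {b1.1} {b1.2} {b2.1} {b2.2} {b3.1} {b3.2} {b4.1} {b4.2} {b5.1} {b5.2}, out.j its boundary


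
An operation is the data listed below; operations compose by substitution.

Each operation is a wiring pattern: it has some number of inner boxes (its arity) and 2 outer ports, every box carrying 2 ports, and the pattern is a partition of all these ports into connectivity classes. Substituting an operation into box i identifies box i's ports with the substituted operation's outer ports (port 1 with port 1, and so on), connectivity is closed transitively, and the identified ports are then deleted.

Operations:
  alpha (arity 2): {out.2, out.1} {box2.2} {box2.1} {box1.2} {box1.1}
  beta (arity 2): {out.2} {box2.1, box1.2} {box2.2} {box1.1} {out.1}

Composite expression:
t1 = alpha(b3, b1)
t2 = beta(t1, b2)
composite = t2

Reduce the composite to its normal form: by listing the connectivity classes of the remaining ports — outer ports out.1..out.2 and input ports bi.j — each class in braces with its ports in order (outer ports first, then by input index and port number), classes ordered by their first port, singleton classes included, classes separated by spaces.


{out.1} {out.2} {b1.1} {b1.2} {b2.1} {b2.2} {b3.1} {b3.2}

After gluing at beta, chains via deleted ports link the b-ports.
alpha over (b3, b1) gives {out.1, out.2} {b1.1} {b1.2} {b3.1} {b3.2}, out.j being that stage's outer ports
beta over (b3, b1, b2) gives {out.1} {out.2} {b1.1} {b1.2} {b2.1} {b2.2} {b3.1} {b3.2}, out.j being that stage's outer ports


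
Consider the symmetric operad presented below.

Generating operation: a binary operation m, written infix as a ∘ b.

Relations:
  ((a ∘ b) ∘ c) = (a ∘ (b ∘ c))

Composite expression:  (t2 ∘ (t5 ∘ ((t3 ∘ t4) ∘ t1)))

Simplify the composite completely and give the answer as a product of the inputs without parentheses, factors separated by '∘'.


t2 ∘ t5 ∘ t3 ∘ t4 ∘ t1

Under associativity of m, the answer is the t's in reading order.
(t3 ∘ t4) unparenthesizes to t3 ∘ t4
((t3 ∘ t4) ∘ t1) unparenthesizes to t3 ∘ t4 ∘ t1
(t5 ∘ ((t3 ∘ t4) ∘ t1)) unparenthesizes to t5 ∘ t3 ∘ t4 ∘ t1
(t2 ∘ (t5 ∘ ((t3 ∘ t4) ∘ t1))) unparenthesizes to t2 ∘ t5 ∘ t3 ∘ t4 ∘ t1


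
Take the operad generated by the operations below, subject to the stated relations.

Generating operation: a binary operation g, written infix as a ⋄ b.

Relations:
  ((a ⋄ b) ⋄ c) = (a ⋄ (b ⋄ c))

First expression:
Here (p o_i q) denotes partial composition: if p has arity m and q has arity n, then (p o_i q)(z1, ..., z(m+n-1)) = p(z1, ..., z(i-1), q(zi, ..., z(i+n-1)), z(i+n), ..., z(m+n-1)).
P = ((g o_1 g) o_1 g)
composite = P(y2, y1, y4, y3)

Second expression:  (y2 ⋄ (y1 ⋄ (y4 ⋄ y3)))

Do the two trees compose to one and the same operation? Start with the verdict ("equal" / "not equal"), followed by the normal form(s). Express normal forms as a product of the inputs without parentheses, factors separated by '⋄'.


equal — both sides give y2 ⋄ y1 ⋄ y4 ⋄ y3

In normal form, the first expression is y2 ⋄ y1 ⋄ y4 ⋄ y3
In normal form, the second expression is y2 ⋄ y1 ⋄ y4 ⋄ y3
The normal forms match — equal.


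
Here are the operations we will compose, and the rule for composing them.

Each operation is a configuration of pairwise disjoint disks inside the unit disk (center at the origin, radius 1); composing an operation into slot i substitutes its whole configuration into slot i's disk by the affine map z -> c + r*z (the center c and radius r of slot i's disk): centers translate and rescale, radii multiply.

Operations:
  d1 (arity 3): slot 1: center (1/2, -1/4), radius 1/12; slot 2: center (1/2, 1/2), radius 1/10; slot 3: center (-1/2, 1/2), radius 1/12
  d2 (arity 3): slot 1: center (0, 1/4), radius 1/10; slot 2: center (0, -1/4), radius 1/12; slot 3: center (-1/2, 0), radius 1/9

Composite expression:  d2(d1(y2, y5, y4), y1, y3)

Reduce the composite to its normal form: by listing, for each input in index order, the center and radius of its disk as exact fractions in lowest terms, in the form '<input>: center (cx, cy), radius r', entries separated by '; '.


y1: center (0, -1/4), radius 1/12; y2: center (1/20, 9/40), radius 1/120; y3: center (-1/2, 0), radius 1/9; y4: center (-1/20, 3/10), radius 1/120; y5: center (1/20, 3/10), radius 1/100


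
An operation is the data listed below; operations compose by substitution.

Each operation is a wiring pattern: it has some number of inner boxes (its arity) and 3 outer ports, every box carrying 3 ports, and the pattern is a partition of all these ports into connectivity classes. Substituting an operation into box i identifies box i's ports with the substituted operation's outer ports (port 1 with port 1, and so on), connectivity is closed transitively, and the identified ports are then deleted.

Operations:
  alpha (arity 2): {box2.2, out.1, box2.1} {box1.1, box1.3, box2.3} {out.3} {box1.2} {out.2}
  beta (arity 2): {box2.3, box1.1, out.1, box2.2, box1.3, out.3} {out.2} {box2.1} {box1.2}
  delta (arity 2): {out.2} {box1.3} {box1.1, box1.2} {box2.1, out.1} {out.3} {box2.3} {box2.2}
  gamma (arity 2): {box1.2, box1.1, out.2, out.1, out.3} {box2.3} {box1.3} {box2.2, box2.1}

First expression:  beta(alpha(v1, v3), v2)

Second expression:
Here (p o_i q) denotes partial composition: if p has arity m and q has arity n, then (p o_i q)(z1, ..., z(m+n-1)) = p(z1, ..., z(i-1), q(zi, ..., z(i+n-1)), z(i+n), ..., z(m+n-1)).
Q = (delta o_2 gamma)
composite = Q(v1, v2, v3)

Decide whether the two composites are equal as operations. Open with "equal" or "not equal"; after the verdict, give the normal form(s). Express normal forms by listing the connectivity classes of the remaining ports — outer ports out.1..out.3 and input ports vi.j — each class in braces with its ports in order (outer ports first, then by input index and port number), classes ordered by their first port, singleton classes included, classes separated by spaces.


not equal; first: {out.1, out.3, v2.2, v2.3, v3.1, v3.2} {out.2} {v1.1, v1.3, v3.3} {v1.2} {v2.1}; second: {out.1, v2.1, v2.2} {out.2} {out.3} {v1.1, v1.2} {v1.3} {v2.3} {v3.1, v3.2} {v3.3}


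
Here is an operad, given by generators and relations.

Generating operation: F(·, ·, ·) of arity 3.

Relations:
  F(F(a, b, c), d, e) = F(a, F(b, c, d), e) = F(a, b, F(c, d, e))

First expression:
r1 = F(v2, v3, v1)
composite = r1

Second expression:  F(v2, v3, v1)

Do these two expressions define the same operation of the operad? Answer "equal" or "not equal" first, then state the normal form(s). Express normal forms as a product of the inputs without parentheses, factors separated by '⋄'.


equal: each reduces to v2 ⋄ v3 ⋄ v1

In normal form, the first expression is v2 ⋄ v3 ⋄ v1
In normal form, the second expression is v2 ⋄ v3 ⋄ v1
One common form — equal.


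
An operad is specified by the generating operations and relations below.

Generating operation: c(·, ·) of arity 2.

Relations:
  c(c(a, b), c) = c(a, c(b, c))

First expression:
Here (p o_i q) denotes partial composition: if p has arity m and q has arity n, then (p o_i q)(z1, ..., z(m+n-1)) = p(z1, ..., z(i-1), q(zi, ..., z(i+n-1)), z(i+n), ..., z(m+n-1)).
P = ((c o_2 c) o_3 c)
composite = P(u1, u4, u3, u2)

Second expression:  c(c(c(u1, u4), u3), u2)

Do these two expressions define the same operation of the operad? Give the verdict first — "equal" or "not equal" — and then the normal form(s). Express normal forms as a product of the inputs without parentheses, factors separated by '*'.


In normal form, the first expression is u1 * u4 * u3 * u2
In normal form, the second expression is u1 * u4 * u3 * u2
Both agree, so they are equal.

equal; the common form is u1 * u4 * u3 * u2


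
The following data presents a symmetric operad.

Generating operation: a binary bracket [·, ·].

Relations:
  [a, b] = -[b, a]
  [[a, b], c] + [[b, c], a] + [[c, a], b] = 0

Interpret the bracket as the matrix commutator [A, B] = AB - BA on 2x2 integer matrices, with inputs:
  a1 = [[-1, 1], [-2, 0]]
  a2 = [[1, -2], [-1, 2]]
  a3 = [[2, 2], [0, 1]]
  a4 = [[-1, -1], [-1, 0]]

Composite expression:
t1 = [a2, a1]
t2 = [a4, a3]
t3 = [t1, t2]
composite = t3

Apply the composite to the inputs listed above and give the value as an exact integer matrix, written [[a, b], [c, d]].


[a2, a1] = [[5, -3], [-1, -5]]
[a4, a3] = [[2, -1], [-1, -2]]
[[a2, a1], [a4, a3]] = [[2, 2], [6, -2]]

[[2, 2], [6, -2]]
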